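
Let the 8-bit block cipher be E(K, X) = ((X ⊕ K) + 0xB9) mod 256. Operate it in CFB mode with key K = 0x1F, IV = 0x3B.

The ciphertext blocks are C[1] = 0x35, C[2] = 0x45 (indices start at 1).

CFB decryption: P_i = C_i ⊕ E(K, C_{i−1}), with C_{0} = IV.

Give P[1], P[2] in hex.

P[1]: E(K, 0x3B) = 0xDD; 0x35 ⊕ 0xDD = 0xE8.
P[2]: E(K, 0x35) = 0xE3; 0x45 ⊕ 0xE3 = 0xA6.

P[1] = 0xE8, P[2] = 0xA6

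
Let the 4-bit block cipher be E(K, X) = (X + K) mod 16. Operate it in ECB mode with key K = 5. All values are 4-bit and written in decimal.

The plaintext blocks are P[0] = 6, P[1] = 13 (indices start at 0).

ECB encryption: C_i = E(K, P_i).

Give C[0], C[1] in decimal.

C[0]: E(K, 6) = 11.
C[1]: E(K, 13) = 2.

C[0] = 11, C[1] = 2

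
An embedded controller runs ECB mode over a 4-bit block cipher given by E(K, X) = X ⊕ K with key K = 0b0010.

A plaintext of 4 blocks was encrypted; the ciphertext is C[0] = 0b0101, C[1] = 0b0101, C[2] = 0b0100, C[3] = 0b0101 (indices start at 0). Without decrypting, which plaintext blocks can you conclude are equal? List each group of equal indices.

P[0] = P[1] = P[3]

ECB encrypts each block independently with the same key, so equal ciphertext blocks imply equal plaintext blocks.
C[0] = C[1] = C[3] = 0b0101, so P[0] = P[1] = P[3].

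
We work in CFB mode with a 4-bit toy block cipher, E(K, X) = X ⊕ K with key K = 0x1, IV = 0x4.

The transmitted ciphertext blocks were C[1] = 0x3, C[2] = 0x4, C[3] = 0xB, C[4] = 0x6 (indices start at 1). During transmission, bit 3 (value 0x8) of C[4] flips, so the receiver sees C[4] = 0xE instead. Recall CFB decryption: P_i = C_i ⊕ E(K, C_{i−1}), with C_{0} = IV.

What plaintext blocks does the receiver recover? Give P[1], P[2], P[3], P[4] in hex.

Only C[4] changed, to 0xE. In CFB, a change in C_i flips the same bit in P_i and garbles P_{i+1}. Decrypting the received ciphertext:
P[1]: E(K, 0x4) = 0x5; 0x3 ⊕ 0x5 = 0x6.
P[2]: E(K, 0x3) = 0x2; 0x4 ⊕ 0x2 = 0x6.
P[3]: E(K, 0x4) = 0x5; 0xB ⊕ 0x5 = 0xE.
P[4]: E(K, 0xB) = 0xA; 0xE ⊕ 0xA = 0x4.
Blocks that differ from the original plaintext: P[4].

P[1] = 0x6, P[2] = 0x6, P[3] = 0xE, P[4] = 0x4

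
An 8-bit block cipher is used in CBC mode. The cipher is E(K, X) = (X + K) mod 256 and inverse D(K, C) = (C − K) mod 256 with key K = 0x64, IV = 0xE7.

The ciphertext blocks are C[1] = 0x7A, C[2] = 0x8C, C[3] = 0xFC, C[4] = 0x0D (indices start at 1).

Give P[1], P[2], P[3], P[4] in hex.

CBC decryption: P_i = D(K, C_i) ⊕ C_{i−1}, with C_{0} = IV.
P[1]: D(K, 0x7A) = 0x16; 0x16 ⊕ 0xE7 = 0xF1.
P[2]: D(K, 0x8C) = 0x28; 0x28 ⊕ 0x7A = 0x52.
P[3]: D(K, 0xFC) = 0x98; 0x98 ⊕ 0x8C = 0x14.
P[4]: D(K, 0x0D) = 0xA9; 0xA9 ⊕ 0xFC = 0x55.

P[1] = 0xF1, P[2] = 0x52, P[3] = 0x14, P[4] = 0x55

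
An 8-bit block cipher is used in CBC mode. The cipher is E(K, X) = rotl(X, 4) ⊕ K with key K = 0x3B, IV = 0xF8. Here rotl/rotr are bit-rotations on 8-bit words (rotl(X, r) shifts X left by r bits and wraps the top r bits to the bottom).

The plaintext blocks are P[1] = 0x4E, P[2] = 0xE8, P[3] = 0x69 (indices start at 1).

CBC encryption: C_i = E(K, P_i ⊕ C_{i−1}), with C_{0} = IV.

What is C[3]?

C[1]: P[1] ⊕ 0xF8 = 0xB6; E(K, 0xB6) = 0x50.
C[2]: P[2] ⊕ 0x50 = 0xB8; E(K, 0xB8) = 0xB0.
C[3]: P[3] ⊕ 0xB0 = 0xD9; E(K, 0xD9) = 0xA6.

C[3] = 0xA6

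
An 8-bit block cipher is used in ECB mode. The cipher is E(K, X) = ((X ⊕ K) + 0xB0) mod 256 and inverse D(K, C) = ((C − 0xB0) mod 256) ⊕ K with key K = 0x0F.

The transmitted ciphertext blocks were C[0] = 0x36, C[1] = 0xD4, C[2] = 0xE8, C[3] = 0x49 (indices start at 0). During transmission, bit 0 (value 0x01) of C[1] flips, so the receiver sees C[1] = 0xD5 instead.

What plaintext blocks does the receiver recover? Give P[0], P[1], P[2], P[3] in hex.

ECB decryption: P_i = D(K, C_i).
Only C[1] changed, to 0xD5. In ECB, a change in C_i affects only P_i. Decrypting the received ciphertext:
P[0]: D(K, 0x36) = 0x89.
P[1]: D(K, 0xD5) = 0x2A.
P[2]: D(K, 0xE8) = 0x37.
P[3]: D(K, 0x49) = 0x96.
Blocks that differ from the original plaintext: P[1].

P[0] = 0x89, P[1] = 0x2A, P[2] = 0x37, P[3] = 0x96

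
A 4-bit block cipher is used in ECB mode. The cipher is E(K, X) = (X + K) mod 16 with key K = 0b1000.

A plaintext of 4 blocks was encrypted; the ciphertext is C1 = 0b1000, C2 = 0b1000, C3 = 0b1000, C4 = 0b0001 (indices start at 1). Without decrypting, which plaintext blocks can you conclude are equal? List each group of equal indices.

P1 = P2 = P3

ECB encrypts each block independently with the same key, so equal ciphertext blocks imply equal plaintext blocks.
C1 = C2 = C3 = 0b1000, so P1 = P2 = P3.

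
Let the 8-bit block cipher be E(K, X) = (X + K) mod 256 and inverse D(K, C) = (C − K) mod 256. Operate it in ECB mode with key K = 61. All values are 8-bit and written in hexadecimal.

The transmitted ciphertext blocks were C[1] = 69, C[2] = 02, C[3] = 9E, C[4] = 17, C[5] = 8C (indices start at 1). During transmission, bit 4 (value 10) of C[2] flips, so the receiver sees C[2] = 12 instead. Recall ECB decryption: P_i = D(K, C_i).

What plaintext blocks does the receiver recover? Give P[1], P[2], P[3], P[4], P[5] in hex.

P[1] = 08, P[2] = B1, P[3] = 3D, P[4] = B6, P[5] = 2B

Only C[2] changed, to 12. In ECB, a change in C_i affects only P_i. Decrypting the received ciphertext:
P[1]: D(K, 69) = 08.
P[2]: D(K, 12) = B1.
P[3]: D(K, 9E) = 3D.
P[4]: D(K, 17) = B6.
P[5]: D(K, 8C) = 2B.
Blocks that differ from the original plaintext: P[2].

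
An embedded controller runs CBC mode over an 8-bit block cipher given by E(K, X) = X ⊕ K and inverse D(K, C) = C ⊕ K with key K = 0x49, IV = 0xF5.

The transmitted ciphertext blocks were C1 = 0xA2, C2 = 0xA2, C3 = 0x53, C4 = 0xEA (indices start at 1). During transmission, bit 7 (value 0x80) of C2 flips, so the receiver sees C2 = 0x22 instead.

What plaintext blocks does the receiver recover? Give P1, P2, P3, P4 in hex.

P1 = 0x1E, P2 = 0xC9, P3 = 0x38, P4 = 0xF0

CBC decryption: P_i = D(K, C_i) ⊕ C_{i−1}, with C_{0} = IV.
Only C2 changed, to 0x22. In CBC, a change in C_i garbles P_i and flips the same bit in P_{i+1}. Decrypting the received ciphertext:
P1: D(K, 0xA2) = 0xEB; 0xEB ⊕ 0xF5 = 0x1E.
P2: D(K, 0x22) = 0x6B; 0x6B ⊕ 0xA2 = 0xC9.
P3: D(K, 0x53) = 0x1A; 0x1A ⊕ 0x22 = 0x38.
P4: D(K, 0xEA) = 0xA3; 0xA3 ⊕ 0x53 = 0xF0.
Blocks that differ from the original plaintext: P2, P3.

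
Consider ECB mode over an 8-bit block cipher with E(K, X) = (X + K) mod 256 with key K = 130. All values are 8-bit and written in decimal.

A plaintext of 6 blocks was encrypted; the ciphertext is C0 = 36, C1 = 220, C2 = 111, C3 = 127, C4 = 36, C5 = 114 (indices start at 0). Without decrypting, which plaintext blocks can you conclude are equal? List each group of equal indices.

ECB encrypts each block independently with the same key, so equal ciphertext blocks imply equal plaintext blocks.
C0 = C4 = 36, so P0 = P4.

P0 = P4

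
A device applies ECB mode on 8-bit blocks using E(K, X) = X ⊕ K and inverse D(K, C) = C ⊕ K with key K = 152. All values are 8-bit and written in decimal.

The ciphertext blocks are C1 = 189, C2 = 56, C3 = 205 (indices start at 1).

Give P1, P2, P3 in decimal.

P1 = 37, P2 = 160, P3 = 85

ECB decryption: P_i = D(K, C_i).
P1: D(K, 189) = 37.
P2: D(K, 56) = 160.
P3: D(K, 205) = 85.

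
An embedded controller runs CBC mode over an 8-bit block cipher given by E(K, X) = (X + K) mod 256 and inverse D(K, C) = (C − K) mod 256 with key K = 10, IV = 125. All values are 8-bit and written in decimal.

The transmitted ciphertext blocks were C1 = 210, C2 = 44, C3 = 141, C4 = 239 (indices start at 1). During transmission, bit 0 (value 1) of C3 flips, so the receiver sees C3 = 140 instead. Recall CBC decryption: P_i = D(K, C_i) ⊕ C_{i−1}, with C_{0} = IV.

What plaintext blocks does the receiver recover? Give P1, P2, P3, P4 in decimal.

Only C3 changed, to 140. In CBC, a change in C_i garbles P_i and flips the same bit in P_{i+1}. Decrypting the received ciphertext:
P1: D(K, 210) = 200; 200 ⊕ 125 = 181.
P2: D(K, 44) = 34; 34 ⊕ 210 = 240.
P3: D(K, 140) = 130; 130 ⊕ 44 = 174.
P4: D(K, 239) = 229; 229 ⊕ 140 = 105.
Blocks that differ from the original plaintext: P3, P4.

P1 = 181, P2 = 240, P3 = 174, P4 = 105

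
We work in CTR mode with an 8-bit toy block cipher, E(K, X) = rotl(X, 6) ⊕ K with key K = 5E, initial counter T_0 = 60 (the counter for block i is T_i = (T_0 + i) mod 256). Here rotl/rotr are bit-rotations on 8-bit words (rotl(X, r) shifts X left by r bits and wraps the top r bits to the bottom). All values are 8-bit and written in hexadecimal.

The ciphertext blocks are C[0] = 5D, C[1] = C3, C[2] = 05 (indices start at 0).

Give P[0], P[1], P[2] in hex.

P[0] = 1B, P[1] = C5, P[2] = C3

CTR decryption: S_i = E(K, T_i) where T_i is the counter for block i; P_i = C_i ⊕ S_i.
P[0]: T = 60, S = E(K, T) = 46; 5D ⊕ 46 = 1B.
P[1]: T = 61, S = E(K, T) = 06; C3 ⊕ 06 = C5.
P[2]: T = 62, S = E(K, T) = C6; 05 ⊕ C6 = C3.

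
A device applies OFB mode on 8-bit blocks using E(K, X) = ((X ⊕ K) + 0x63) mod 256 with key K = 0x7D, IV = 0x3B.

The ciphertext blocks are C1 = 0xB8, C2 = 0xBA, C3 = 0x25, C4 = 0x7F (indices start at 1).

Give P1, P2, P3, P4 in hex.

OFB decryption: S_i = E(K, S_{i−1}) with S_{0} = IV; P_i = C_i ⊕ S_i.
P1: S = E(K, 0x3B) = 0xA9; 0xB8 ⊕ 0xA9 = 0x11.
P2: S = E(K, 0xA9) = 0x37; 0xBA ⊕ 0x37 = 0x8D.
P3: S = E(K, 0x37) = 0xAD; 0x25 ⊕ 0xAD = 0x88.
P4: S = E(K, 0xAD) = 0x33; 0x7F ⊕ 0x33 = 0x4C.

P1 = 0x11, P2 = 0x8D, P3 = 0x88, P4 = 0x4C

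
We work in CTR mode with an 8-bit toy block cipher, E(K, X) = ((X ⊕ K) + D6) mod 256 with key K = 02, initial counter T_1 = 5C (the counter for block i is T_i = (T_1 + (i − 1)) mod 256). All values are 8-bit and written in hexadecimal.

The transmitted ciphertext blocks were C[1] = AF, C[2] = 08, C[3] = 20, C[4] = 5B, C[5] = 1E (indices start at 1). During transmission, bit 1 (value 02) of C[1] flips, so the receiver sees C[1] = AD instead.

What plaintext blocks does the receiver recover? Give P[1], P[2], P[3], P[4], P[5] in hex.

CTR decryption: S_i = E(K, T_i) where T_i is the counter for block i; P_i = C_i ⊕ S_i.
Only C[1] changed, to AD. In CTR, a change in C_i flips the same bit in P_i only; the keystream is unaffected. Decrypting the received ciphertext:
P[1]: T = 5C, S = E(K, T) = 34; AD ⊕ 34 = 99.
P[2]: T = 5D, S = E(K, T) = 35; 08 ⊕ 35 = 3D.
P[3]: T = 5E, S = E(K, T) = 32; 20 ⊕ 32 = 12.
P[4]: T = 5F, S = E(K, T) = 33; 5B ⊕ 33 = 68.
P[5]: T = 60, S = E(K, T) = 38; 1E ⊕ 38 = 26.
Blocks that differ from the original plaintext: P[1].

P[1] = 99, P[2] = 3D, P[3] = 12, P[4] = 68, P[5] = 26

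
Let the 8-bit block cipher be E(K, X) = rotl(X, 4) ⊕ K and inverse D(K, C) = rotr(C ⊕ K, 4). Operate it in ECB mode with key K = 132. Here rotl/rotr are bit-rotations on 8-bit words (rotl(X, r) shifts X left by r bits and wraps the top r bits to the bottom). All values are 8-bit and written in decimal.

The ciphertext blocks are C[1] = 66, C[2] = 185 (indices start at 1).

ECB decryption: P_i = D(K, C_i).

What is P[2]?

P[2]: D(K, 185) = 211.

P[2] = 211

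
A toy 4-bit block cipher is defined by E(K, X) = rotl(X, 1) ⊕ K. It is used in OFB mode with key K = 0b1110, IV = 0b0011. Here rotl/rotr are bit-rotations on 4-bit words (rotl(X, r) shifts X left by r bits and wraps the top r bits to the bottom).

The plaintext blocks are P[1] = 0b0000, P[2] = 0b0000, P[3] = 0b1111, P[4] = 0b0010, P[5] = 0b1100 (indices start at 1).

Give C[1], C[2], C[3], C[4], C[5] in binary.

C[1] = 0b1000, C[2] = 0b1111, C[3] = 0b1110, C[4] = 0b1110, C[5] = 0b1011

OFB encryption: S_i = E(K, S_{i−1}) with S_{0} = IV; C_i = P_i ⊕ S_i.
C[1]: S = E(K, 0b0011) = 0b1000; 0b0000 ⊕ 0b1000 = 0b1000.
C[2]: S = E(K, 0b1000) = 0b1111; 0b0000 ⊕ 0b1111 = 0b1111.
C[3]: S = E(K, 0b1111) = 0b0001; 0b1111 ⊕ 0b0001 = 0b1110.
C[4]: S = E(K, 0b0001) = 0b1100; 0b0010 ⊕ 0b1100 = 0b1110.
C[5]: S = E(K, 0b1100) = 0b0111; 0b1100 ⊕ 0b0111 = 0b1011.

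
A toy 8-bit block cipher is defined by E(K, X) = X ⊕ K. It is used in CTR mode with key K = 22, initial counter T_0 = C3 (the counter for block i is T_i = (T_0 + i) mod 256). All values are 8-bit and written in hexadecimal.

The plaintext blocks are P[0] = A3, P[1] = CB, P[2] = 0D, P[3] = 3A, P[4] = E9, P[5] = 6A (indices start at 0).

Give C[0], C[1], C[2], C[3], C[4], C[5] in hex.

CTR encryption: S_i = E(K, T_i) where T_i is the counter for block i; C_i = P_i ⊕ S_i.
C[0]: T = C3, S = E(K, T) = E1; A3 ⊕ E1 = 42.
C[1]: T = C4, S = E(K, T) = E6; CB ⊕ E6 = 2D.
C[2]: T = C5, S = E(K, T) = E7; 0D ⊕ E7 = EA.
C[3]: T = C6, S = E(K, T) = E4; 3A ⊕ E4 = DE.
C[4]: T = C7, S = E(K, T) = E5; E9 ⊕ E5 = 0C.
C[5]: T = C8, S = E(K, T) = EA; 6A ⊕ EA = 80.

C[0] = 42, C[1] = 2D, C[2] = EA, C[3] = DE, C[4] = 0C, C[5] = 80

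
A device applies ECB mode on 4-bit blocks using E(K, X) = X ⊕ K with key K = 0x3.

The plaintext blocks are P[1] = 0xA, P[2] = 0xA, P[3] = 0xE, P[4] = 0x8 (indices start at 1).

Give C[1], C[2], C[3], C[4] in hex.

C[1] = 0x9, C[2] = 0x9, C[3] = 0xD, C[4] = 0xB

ECB encryption: C_i = E(K, P_i).
C[1]: E(K, 0xA) = 0x9.
C[2]: E(K, 0xA) = 0x9.
C[3]: E(K, 0xE) = 0xD.
C[4]: E(K, 0x8) = 0xB.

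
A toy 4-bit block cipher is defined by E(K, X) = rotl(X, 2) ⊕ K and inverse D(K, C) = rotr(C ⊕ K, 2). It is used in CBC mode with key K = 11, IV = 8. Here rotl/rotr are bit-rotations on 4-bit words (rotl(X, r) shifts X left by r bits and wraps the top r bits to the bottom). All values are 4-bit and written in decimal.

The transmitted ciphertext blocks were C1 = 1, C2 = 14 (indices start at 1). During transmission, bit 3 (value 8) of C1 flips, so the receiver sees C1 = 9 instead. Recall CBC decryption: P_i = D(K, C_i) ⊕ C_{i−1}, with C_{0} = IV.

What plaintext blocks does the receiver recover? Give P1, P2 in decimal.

Only C1 changed, to 9. In CBC, a change in C_i garbles P_i and flips the same bit in P_{i+1}. Decrypting the received ciphertext:
P1: D(K, 9) = 8; 8 ⊕ 8 = 0.
P2: D(K, 14) = 5; 5 ⊕ 9 = 12.
Blocks that differ from the original plaintext: P1, P2.

P1 = 0, P2 = 12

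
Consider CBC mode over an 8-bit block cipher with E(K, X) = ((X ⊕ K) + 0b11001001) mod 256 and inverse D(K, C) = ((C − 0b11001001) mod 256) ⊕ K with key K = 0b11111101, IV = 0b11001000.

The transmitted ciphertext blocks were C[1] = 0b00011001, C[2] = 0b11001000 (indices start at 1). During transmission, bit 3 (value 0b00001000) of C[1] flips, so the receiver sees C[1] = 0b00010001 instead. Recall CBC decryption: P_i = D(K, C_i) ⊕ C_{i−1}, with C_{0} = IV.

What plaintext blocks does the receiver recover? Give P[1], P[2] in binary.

Only C[1] changed, to 0b00010001. In CBC, a change in C_i garbles P_i and flips the same bit in P_{i+1}. Decrypting the received ciphertext:
P[1]: D(K, 0b00010001) = 0b10110101; 0b10110101 ⊕ 0b11001000 = 0b01111101.
P[2]: D(K, 0b11001000) = 0b00000010; 0b00000010 ⊕ 0b00010001 = 0b00010011.
Blocks that differ from the original plaintext: P[1], P[2].

P[1] = 0b01111101, P[2] = 0b00010011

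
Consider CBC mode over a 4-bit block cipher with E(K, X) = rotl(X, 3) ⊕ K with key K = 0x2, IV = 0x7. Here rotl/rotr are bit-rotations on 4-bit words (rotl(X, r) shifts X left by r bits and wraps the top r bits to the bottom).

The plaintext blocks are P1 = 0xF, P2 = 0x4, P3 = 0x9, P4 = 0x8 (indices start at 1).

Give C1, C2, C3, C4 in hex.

C1 = 0x6, C2 = 0x3, C3 = 0x7, C4 = 0xD

CBC encryption: C_i = E(K, P_i ⊕ C_{i−1}), with C_{0} = IV.
C1: P1 ⊕ 0x7 = 0x8; E(K, 0x8) = 0x6.
C2: P2 ⊕ 0x6 = 0x2; E(K, 0x2) = 0x3.
C3: P3 ⊕ 0x3 = 0xA; E(K, 0xA) = 0x7.
C4: P4 ⊕ 0x7 = 0xF; E(K, 0xF) = 0xD.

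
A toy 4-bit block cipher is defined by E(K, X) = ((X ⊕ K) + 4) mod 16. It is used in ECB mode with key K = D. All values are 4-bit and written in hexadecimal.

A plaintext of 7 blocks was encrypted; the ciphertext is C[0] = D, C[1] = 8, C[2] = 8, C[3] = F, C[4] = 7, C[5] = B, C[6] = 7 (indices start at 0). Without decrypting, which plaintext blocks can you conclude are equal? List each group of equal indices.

P[1] = P[2]; P[4] = P[6]

ECB encrypts each block independently with the same key, so equal ciphertext blocks imply equal plaintext blocks.
C[1] = C[2] = 8, so P[1] = P[2].
C[4] = C[6] = 7, so P[4] = P[6].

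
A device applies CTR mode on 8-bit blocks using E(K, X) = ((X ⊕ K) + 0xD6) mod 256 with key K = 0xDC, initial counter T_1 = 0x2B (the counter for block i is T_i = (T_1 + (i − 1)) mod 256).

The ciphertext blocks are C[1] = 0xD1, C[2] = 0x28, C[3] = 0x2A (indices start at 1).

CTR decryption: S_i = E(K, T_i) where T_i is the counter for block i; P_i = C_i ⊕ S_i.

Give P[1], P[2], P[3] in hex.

P[1] = 0x1C, P[2] = 0xEE, P[3] = 0xED

P[1]: T = 0x2B, S = E(K, T) = 0xCD; 0xD1 ⊕ 0xCD = 0x1C.
P[2]: T = 0x2C, S = E(K, T) = 0xC6; 0x28 ⊕ 0xC6 = 0xEE.
P[3]: T = 0x2D, S = E(K, T) = 0xC7; 0x2A ⊕ 0xC7 = 0xED.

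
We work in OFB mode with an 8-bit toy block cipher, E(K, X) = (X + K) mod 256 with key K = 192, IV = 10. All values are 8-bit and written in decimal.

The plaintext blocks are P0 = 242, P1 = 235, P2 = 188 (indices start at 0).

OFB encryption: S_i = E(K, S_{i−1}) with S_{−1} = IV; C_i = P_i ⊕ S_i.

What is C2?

C2 = 246

C0: S = E(K, 10) = 202; 242 ⊕ 202 = 56.
C1: S = E(K, 202) = 138; 235 ⊕ 138 = 97.
C2: S = E(K, 138) = 74; 188 ⊕ 74 = 246.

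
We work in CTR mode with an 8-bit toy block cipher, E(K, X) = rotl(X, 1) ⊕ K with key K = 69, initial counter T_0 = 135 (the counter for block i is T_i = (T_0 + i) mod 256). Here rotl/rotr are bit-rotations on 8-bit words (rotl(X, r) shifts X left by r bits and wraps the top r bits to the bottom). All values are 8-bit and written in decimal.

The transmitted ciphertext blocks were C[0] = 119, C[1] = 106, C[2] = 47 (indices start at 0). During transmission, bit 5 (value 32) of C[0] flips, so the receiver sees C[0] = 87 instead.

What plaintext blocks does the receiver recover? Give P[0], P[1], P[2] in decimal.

P[0] = 29, P[1] = 62, P[2] = 121

CTR decryption: S_i = E(K, T_i) where T_i is the counter for block i; P_i = C_i ⊕ S_i.
Only C[0] changed, to 87. In CTR, a change in C_i flips the same bit in P_i only; the keystream is unaffected. Decrypting the received ciphertext:
P[0]: T = 135, S = E(K, T) = 74; 87 ⊕ 74 = 29.
P[1]: T = 136, S = E(K, T) = 84; 106 ⊕ 84 = 62.
P[2]: T = 137, S = E(K, T) = 86; 47 ⊕ 86 = 121.
Blocks that differ from the original plaintext: P[0].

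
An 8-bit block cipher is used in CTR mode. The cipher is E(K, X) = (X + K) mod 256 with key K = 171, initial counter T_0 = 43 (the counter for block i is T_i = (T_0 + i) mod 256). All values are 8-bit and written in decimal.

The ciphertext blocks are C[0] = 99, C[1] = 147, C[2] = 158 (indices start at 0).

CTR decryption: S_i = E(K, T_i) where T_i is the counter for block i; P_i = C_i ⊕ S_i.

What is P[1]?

P[1]: T = 44, S = E(K, T) = 215; 147 ⊕ 215 = 68.

P[1] = 68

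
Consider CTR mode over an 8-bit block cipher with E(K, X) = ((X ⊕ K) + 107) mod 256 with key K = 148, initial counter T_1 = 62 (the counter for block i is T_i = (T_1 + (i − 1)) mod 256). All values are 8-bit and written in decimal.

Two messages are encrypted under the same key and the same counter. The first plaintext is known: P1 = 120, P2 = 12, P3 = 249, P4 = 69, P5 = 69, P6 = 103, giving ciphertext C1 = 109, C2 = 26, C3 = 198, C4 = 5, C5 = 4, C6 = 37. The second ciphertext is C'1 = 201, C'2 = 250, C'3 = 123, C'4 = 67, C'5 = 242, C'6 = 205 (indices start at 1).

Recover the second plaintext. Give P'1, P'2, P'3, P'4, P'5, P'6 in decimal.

In CTR with a reused counter, both messages share the same keystream S_i, so C_i ⊕ C'_i = P_i ⊕ P'_i and thus P'_i = P_i ⊕ C_i ⊕ C'_i.
P'1: 120 ⊕ 109 ⊕ 201 = 220.
P'2: 12 ⊕ 26 ⊕ 250 = 236.
P'3: 249 ⊕ 198 ⊕ 123 = 68.
P'4: 69 ⊕ 5 ⊕ 67 = 3.
P'5: 69 ⊕ 4 ⊕ 242 = 179.
P'6: 103 ⊕ 37 ⊕ 205 = 143.

P'1 = 220, P'2 = 236, P'3 = 68, P'4 = 3, P'5 = 179, P'6 = 143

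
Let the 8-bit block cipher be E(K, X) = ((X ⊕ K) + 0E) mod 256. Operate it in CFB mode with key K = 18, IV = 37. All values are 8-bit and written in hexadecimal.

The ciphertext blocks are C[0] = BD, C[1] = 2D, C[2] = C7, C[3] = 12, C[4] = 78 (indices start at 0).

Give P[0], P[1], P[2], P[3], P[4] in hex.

P[0] = 80, P[1] = 9E, P[2] = 84, P[3] = FF, P[4] = 60

CFB decryption: P_i = C_i ⊕ E(K, C_{i−1}), with C_{−1} = IV.
P[0]: E(K, 37) = 3D; BD ⊕ 3D = 80.
P[1]: E(K, BD) = B3; 2D ⊕ B3 = 9E.
P[2]: E(K, 2D) = 43; C7 ⊕ 43 = 84.
P[3]: E(K, C7) = ED; 12 ⊕ ED = FF.
P[4]: E(K, 12) = 18; 78 ⊕ 18 = 60.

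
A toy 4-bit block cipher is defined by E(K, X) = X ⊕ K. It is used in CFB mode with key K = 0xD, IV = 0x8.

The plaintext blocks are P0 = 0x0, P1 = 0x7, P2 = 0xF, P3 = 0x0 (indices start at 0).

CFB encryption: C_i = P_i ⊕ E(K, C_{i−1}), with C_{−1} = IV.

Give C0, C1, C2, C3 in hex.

C0: E(K, 0x8) = 0x5; 0x0 ⊕ 0x5 = 0x5.
C1: E(K, 0x5) = 0x8; 0x7 ⊕ 0x8 = 0xF.
C2: E(K, 0xF) = 0x2; 0xF ⊕ 0x2 = 0xD.
C3: E(K, 0xD) = 0x0; 0x0 ⊕ 0x0 = 0x0.

C0 = 0x5, C1 = 0xF, C2 = 0xD, C3 = 0x0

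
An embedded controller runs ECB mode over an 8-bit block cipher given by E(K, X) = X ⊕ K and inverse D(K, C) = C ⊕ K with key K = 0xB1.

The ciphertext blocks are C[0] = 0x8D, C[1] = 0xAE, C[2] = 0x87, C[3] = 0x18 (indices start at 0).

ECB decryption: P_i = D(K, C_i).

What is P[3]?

P[3]: D(K, 0x18) = 0xA9.

P[3] = 0xA9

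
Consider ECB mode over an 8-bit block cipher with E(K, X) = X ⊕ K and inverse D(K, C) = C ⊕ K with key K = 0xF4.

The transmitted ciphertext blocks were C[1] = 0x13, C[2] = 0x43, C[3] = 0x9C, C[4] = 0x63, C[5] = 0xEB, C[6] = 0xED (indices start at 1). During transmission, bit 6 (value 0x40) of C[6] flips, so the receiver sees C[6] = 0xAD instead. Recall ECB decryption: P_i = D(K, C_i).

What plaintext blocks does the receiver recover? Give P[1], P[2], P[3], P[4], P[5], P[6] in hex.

P[1] = 0xE7, P[2] = 0xB7, P[3] = 0x68, P[4] = 0x97, P[5] = 0x1F, P[6] = 0x59

Only C[6] changed, to 0xAD. In ECB, a change in C_i affects only P_i. Decrypting the received ciphertext:
P[1]: D(K, 0x13) = 0xE7.
P[2]: D(K, 0x43) = 0xB7.
P[3]: D(K, 0x9C) = 0x68.
P[4]: D(K, 0x63) = 0x97.
P[5]: D(K, 0xEB) = 0x1F.
P[6]: D(K, 0xAD) = 0x59.
Blocks that differ from the original plaintext: P[6].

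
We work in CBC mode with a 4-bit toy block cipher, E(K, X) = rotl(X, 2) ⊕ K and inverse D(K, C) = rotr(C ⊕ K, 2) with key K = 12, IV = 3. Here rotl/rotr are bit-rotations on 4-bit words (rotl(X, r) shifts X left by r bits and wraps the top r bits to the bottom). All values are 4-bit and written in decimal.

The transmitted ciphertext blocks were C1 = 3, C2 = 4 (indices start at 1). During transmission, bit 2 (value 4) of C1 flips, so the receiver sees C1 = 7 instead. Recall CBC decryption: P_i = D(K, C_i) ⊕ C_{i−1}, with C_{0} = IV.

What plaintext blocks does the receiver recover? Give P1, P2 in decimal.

Only C1 changed, to 7. In CBC, a change in C_i garbles P_i and flips the same bit in P_{i+1}. Decrypting the received ciphertext:
P1: D(K, 7) = 14; 14 ⊕ 3 = 13.
P2: D(K, 4) = 2; 2 ⊕ 7 = 5.
Blocks that differ from the original plaintext: P1, P2.

P1 = 13, P2 = 5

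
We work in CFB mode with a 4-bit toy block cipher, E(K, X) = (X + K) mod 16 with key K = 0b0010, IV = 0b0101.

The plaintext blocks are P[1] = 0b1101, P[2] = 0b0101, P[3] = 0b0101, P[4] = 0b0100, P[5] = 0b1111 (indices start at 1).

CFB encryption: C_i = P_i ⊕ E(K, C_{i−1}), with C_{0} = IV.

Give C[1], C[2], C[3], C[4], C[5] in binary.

C[1]: E(K, 0b0101) = 0b0111; 0b1101 ⊕ 0b0111 = 0b1010.
C[2]: E(K, 0b1010) = 0b1100; 0b0101 ⊕ 0b1100 = 0b1001.
C[3]: E(K, 0b1001) = 0b1011; 0b0101 ⊕ 0b1011 = 0b1110.
C[4]: E(K, 0b1110) = 0b0000; 0b0100 ⊕ 0b0000 = 0b0100.
C[5]: E(K, 0b0100) = 0b0110; 0b1111 ⊕ 0b0110 = 0b1001.

C[1] = 0b1010, C[2] = 0b1001, C[3] = 0b1110, C[4] = 0b0100, C[5] = 0b1001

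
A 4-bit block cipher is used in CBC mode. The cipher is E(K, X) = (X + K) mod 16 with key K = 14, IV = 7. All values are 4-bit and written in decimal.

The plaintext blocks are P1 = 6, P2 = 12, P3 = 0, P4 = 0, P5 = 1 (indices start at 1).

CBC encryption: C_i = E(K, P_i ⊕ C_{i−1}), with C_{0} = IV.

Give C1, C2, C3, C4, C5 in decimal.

C1: P1 ⊕ 7 = 1; E(K, 1) = 15.
C2: P2 ⊕ 15 = 3; E(K, 3) = 1.
C3: P3 ⊕ 1 = 1; E(K, 1) = 15.
C4: P4 ⊕ 15 = 15; E(K, 15) = 13.
C5: P5 ⊕ 13 = 12; E(K, 12) = 10.

C1 = 15, C2 = 1, C3 = 15, C4 = 13, C5 = 10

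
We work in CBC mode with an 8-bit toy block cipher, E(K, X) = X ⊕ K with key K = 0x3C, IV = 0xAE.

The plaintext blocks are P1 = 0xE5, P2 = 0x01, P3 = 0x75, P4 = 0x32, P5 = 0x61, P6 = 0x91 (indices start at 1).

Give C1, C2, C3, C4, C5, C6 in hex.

CBC encryption: C_i = E(K, P_i ⊕ C_{i−1}), with C_{0} = IV.
C1: P1 ⊕ 0xAE = 0x4B; E(K, 0x4B) = 0x77.
C2: P2 ⊕ 0x77 = 0x76; E(K, 0x76) = 0x4A.
C3: P3 ⊕ 0x4A = 0x3F; E(K, 0x3F) = 0x03.
C4: P4 ⊕ 0x03 = 0x31; E(K, 0x31) = 0x0D.
C5: P5 ⊕ 0x0D = 0x6C; E(K, 0x6C) = 0x50.
C6: P6 ⊕ 0x50 = 0xC1; E(K, 0xC1) = 0xFD.

C1 = 0x77, C2 = 0x4A, C3 = 0x03, C4 = 0x0D, C5 = 0x50, C6 = 0xFD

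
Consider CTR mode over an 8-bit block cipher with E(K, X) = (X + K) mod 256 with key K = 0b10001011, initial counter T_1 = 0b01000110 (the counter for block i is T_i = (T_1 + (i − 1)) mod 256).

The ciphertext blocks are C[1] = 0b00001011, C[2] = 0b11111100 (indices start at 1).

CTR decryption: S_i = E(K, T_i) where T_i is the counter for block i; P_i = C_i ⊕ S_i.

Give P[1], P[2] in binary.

P[1] = 0b11011010, P[2] = 0b00101110

P[1]: T = 0b01000110, S = E(K, T) = 0b11010001; 0b00001011 ⊕ 0b11010001 = 0b11011010.
P[2]: T = 0b01000111, S = E(K, T) = 0b11010010; 0b11111100 ⊕ 0b11010010 = 0b00101110.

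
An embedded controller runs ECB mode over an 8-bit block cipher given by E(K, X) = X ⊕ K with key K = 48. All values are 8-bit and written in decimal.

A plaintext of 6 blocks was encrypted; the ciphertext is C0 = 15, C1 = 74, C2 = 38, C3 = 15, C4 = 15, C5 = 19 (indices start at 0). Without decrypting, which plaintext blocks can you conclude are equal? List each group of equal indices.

P0 = P3 = P4

ECB encrypts each block independently with the same key, so equal ciphertext blocks imply equal plaintext blocks.
C0 = C3 = C4 = 15, so P0 = P3 = P4.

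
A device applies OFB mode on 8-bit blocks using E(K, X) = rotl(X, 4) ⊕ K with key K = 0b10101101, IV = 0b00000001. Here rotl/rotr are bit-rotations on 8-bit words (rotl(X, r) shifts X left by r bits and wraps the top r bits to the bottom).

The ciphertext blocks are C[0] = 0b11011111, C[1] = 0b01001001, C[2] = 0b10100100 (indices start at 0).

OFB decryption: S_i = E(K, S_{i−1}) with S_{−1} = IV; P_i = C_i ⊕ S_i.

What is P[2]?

P[0]: S = E(K, 0b00000001) = 0b10111101; 0b11011111 ⊕ 0b10111101 = 0b01100010.
P[1]: S = E(K, 0b10111101) = 0b01110110; 0b01001001 ⊕ 0b01110110 = 0b00111111.
P[2]: S = E(K, 0b01110110) = 0b11001010; 0b10100100 ⊕ 0b11001010 = 0b01101110.

P[2] = 0b01101110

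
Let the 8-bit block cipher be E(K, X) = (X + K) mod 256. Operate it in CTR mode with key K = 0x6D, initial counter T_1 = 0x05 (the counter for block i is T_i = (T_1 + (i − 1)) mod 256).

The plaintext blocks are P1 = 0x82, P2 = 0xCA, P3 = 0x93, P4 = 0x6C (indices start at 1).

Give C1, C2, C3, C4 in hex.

C1 = 0xF0, C2 = 0xB9, C3 = 0xE7, C4 = 0x19

CTR encryption: S_i = E(K, T_i) where T_i is the counter for block i; C_i = P_i ⊕ S_i.
C1: T = 0x05, S = E(K, T) = 0x72; 0x82 ⊕ 0x72 = 0xF0.
C2: T = 0x06, S = E(K, T) = 0x73; 0xCA ⊕ 0x73 = 0xB9.
C3: T = 0x07, S = E(K, T) = 0x74; 0x93 ⊕ 0x74 = 0xE7.
C4: T = 0x08, S = E(K, T) = 0x75; 0x6C ⊕ 0x75 = 0x19.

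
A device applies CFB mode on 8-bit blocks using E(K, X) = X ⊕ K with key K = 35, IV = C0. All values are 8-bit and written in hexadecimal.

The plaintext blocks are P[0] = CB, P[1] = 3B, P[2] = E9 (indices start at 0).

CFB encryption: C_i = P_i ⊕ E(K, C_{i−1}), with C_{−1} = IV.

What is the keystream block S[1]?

0B

C[0]: E(K, C0) = F5; CB ⊕ F5 = 3E.
C[1]: E(K, 3E) = 0B; 3B ⊕ 0B = 30.
So S[1] = 0B.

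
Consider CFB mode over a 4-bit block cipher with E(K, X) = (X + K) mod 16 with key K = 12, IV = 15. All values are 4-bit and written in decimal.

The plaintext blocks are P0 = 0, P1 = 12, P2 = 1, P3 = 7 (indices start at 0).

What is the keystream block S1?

7

CFB encryption: C_i = P_i ⊕ E(K, C_{i−1}), with C_{−1} = IV.
C0: E(K, 15) = 11; 0 ⊕ 11 = 11.
C1: E(K, 11) = 7; 12 ⊕ 7 = 11.
So S1 = 7.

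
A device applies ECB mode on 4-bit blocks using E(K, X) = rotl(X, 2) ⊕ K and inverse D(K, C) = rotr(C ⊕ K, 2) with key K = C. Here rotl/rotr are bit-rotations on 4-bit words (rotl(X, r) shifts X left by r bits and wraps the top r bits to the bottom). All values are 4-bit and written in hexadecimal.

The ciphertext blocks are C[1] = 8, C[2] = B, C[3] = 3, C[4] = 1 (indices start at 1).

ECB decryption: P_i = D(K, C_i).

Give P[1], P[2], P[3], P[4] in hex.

P[1] = 1, P[2] = D, P[3] = F, P[4] = 7

P[1]: D(K, 8) = 1.
P[2]: D(K, B) = D.
P[3]: D(K, 3) = F.
P[4]: D(K, 1) = 7.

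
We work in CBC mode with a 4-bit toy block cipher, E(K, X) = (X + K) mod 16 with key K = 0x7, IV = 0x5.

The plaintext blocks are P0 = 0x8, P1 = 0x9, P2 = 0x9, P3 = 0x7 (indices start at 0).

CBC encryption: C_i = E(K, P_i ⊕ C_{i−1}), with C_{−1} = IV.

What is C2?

C2 = 0x4

C0: P0 ⊕ 0x5 = 0xD; E(K, 0xD) = 0x4.
C1: P1 ⊕ 0x4 = 0xD; E(K, 0xD) = 0x4.
C2: P2 ⊕ 0x4 = 0xD; E(K, 0xD) = 0x4.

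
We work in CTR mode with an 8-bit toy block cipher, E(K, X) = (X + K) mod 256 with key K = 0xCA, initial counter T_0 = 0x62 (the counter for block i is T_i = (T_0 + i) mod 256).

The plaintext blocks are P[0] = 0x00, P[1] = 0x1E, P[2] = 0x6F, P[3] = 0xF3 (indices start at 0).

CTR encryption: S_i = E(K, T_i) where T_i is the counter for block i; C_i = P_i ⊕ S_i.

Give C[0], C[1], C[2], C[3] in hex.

C[0] = 0x2C, C[1] = 0x33, C[2] = 0x41, C[3] = 0xDC

C[0]: T = 0x62, S = E(K, T) = 0x2C; 0x00 ⊕ 0x2C = 0x2C.
C[1]: T = 0x63, S = E(K, T) = 0x2D; 0x1E ⊕ 0x2D = 0x33.
C[2]: T = 0x64, S = E(K, T) = 0x2E; 0x6F ⊕ 0x2E = 0x41.
C[3]: T = 0x65, S = E(K, T) = 0x2F; 0xF3 ⊕ 0x2F = 0xDC.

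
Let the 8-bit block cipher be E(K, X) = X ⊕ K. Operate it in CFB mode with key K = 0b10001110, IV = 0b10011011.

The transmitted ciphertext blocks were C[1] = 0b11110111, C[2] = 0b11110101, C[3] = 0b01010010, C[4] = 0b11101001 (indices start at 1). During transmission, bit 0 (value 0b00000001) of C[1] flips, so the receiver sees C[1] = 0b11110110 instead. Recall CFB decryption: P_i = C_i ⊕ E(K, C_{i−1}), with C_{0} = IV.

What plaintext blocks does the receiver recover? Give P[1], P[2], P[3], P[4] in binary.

Only C[1] changed, to 0b11110110. In CFB, a change in C_i flips the same bit in P_i and garbles P_{i+1}. Decrypting the received ciphertext:
P[1]: E(K, 0b10011011) = 0b00010101; 0b11110110 ⊕ 0b00010101 = 0b11100011.
P[2]: E(K, 0b11110110) = 0b01111000; 0b11110101 ⊕ 0b01111000 = 0b10001101.
P[3]: E(K, 0b11110101) = 0b01111011; 0b01010010 ⊕ 0b01111011 = 0b00101001.
P[4]: E(K, 0b01010010) = 0b11011100; 0b11101001 ⊕ 0b11011100 = 0b00110101.
Blocks that differ from the original plaintext: P[1], P[2].

P[1] = 0b11100011, P[2] = 0b10001101, P[3] = 0b00101001, P[4] = 0b00110101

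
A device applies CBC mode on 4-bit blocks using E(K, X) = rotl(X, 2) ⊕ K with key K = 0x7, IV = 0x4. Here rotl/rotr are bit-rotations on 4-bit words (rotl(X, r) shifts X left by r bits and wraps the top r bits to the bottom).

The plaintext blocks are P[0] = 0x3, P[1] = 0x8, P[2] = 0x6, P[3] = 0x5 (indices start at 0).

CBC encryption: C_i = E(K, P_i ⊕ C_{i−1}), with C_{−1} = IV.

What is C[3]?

C[3] = 0x6

C[0]: P[0] ⊕ 0x4 = 0x7; E(K, 0x7) = 0xA.
C[1]: P[1] ⊕ 0xA = 0x2; E(K, 0x2) = 0xF.
C[2]: P[2] ⊕ 0xF = 0x9; E(K, 0x9) = 0x1.
C[3]: P[3] ⊕ 0x1 = 0x4; E(K, 0x4) = 0x6.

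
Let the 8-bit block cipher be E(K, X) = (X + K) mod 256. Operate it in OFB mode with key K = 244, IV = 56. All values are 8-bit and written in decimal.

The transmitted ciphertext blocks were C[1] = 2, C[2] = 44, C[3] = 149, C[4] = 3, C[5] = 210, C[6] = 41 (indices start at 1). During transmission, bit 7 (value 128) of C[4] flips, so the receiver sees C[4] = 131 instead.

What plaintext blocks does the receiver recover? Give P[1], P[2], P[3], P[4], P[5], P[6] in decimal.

OFB decryption: S_i = E(K, S_{i−1}) with S_{0} = IV; P_i = C_i ⊕ S_i.
Only C[4] changed, to 131. In OFB, a change in C_i flips the same bit in P_i only; the keystream is unaffected. Decrypting the received ciphertext:
P[1]: S = E(K, 56) = 44; 2 ⊕ 44 = 46.
P[2]: S = E(K, 44) = 32; 44 ⊕ 32 = 12.
P[3]: S = E(K, 32) = 20; 149 ⊕ 20 = 129.
P[4]: S = E(K, 20) = 8; 131 ⊕ 8 = 139.
P[5]: S = E(K, 8) = 252; 210 ⊕ 252 = 46.
P[6]: S = E(K, 252) = 240; 41 ⊕ 240 = 217.
Blocks that differ from the original plaintext: P[4].

P[1] = 46, P[2] = 12, P[3] = 129, P[4] = 139, P[5] = 46, P[6] = 217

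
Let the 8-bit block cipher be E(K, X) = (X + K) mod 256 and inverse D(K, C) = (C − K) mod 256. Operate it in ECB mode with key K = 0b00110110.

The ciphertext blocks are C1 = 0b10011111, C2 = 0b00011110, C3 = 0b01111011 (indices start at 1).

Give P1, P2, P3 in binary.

ECB decryption: P_i = D(K, C_i).
P1: D(K, 0b10011111) = 0b01101001.
P2: D(K, 0b00011110) = 0b11101000.
P3: D(K, 0b01111011) = 0b01000101.

P1 = 0b01101001, P2 = 0b11101000, P3 = 0b01000101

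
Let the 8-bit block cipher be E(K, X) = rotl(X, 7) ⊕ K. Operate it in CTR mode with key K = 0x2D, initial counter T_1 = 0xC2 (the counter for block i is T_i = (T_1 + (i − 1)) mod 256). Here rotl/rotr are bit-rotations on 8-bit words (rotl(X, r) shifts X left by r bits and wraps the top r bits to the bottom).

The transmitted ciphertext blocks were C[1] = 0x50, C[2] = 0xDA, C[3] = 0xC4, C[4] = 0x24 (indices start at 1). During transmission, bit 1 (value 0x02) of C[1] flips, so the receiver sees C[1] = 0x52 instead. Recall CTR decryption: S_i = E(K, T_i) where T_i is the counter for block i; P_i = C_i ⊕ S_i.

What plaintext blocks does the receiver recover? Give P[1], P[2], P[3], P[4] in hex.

P[1] = 0x1E, P[2] = 0x16, P[3] = 0x8B, P[4] = 0xEB

Only C[1] changed, to 0x52. In CTR, a change in C_i flips the same bit in P_i only; the keystream is unaffected. Decrypting the received ciphertext:
P[1]: T = 0xC2, S = E(K, T) = 0x4C; 0x52 ⊕ 0x4C = 0x1E.
P[2]: T = 0xC3, S = E(K, T) = 0xCC; 0xDA ⊕ 0xCC = 0x16.
P[3]: T = 0xC4, S = E(K, T) = 0x4F; 0xC4 ⊕ 0x4F = 0x8B.
P[4]: T = 0xC5, S = E(K, T) = 0xCF; 0x24 ⊕ 0xCF = 0xEB.
Blocks that differ from the original plaintext: P[1].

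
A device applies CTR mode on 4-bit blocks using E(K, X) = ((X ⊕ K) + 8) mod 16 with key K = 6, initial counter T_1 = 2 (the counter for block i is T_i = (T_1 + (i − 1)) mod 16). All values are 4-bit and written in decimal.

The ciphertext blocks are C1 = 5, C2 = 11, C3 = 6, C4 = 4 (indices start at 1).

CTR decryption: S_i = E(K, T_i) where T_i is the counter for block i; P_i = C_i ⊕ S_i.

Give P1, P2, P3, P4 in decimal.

P1: T = 2, S = E(K, T) = 12; 5 ⊕ 12 = 9.
P2: T = 3, S = E(K, T) = 13; 11 ⊕ 13 = 6.
P3: T = 4, S = E(K, T) = 10; 6 ⊕ 10 = 12.
P4: T = 5, S = E(K, T) = 11; 4 ⊕ 11 = 15.

P1 = 9, P2 = 6, P3 = 12, P4 = 15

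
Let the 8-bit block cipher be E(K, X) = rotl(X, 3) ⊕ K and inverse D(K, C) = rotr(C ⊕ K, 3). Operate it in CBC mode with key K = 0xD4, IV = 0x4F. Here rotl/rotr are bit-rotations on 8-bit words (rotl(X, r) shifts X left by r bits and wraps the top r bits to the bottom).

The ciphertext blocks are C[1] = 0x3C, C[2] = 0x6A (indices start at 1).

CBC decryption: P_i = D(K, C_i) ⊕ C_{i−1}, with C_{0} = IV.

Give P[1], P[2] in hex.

P[1] = 0x52, P[2] = 0xEB

P[1]: D(K, 0x3C) = 0x1D; 0x1D ⊕ 0x4F = 0x52.
P[2]: D(K, 0x6A) = 0xD7; 0xD7 ⊕ 0x3C = 0xEB.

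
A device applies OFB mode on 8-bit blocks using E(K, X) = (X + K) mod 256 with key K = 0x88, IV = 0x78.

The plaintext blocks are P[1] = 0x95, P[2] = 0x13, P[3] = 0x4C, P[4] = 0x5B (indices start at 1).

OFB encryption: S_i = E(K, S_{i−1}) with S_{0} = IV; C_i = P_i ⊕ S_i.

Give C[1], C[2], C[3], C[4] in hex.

C[1] = 0x95, C[2] = 0x9B, C[3] = 0x5C, C[4] = 0xC3

C[1]: S = E(K, 0x78) = 0x00; 0x95 ⊕ 0x00 = 0x95.
C[2]: S = E(K, 0x00) = 0x88; 0x13 ⊕ 0x88 = 0x9B.
C[3]: S = E(K, 0x88) = 0x10; 0x4C ⊕ 0x10 = 0x5C.
C[4]: S = E(K, 0x10) = 0x98; 0x5B ⊕ 0x98 = 0xC3.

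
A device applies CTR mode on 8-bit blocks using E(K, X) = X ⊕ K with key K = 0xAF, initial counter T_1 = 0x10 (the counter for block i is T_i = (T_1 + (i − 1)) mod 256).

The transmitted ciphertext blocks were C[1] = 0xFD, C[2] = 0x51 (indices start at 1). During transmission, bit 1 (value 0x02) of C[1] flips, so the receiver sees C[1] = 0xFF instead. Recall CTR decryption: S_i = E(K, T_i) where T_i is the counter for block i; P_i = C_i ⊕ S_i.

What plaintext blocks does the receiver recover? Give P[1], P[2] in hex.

Only C[1] changed, to 0xFF. In CTR, a change in C_i flips the same bit in P_i only; the keystream is unaffected. Decrypting the received ciphertext:
P[1]: T = 0x10, S = E(K, T) = 0xBF; 0xFF ⊕ 0xBF = 0x40.
P[2]: T = 0x11, S = E(K, T) = 0xBE; 0x51 ⊕ 0xBE = 0xEF.
Blocks that differ from the original plaintext: P[1].

P[1] = 0x40, P[2] = 0xEF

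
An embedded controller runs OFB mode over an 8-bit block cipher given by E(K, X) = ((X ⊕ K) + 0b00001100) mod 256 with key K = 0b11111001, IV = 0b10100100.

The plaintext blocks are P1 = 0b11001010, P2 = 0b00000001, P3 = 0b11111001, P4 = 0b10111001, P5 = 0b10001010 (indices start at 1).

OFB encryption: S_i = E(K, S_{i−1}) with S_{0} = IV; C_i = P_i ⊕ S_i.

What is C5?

C5 = 0b11110011

C1: S = E(K, 0b10100100) = 0b01101001; 0b11001010 ⊕ 0b01101001 = 0b10100011.
C2: S = E(K, 0b01101001) = 0b10011100; 0b00000001 ⊕ 0b10011100 = 0b10011101.
C3: S = E(K, 0b10011100) = 0b01110001; 0b11111001 ⊕ 0b01110001 = 0b10001000.
C4: S = E(K, 0b01110001) = 0b10010100; 0b10111001 ⊕ 0b10010100 = 0b00101101.
C5: S = E(K, 0b10010100) = 0b01111001; 0b10001010 ⊕ 0b01111001 = 0b11110011.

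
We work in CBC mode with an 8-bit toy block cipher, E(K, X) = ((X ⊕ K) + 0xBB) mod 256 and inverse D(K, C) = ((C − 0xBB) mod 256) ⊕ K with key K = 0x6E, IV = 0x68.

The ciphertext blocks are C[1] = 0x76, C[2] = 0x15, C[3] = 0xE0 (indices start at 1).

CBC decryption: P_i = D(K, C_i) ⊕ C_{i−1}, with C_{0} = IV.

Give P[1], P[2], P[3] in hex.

P[1] = 0xBD, P[2] = 0x42, P[3] = 0x5E

P[1]: D(K, 0x76) = 0xD5; 0xD5 ⊕ 0x68 = 0xBD.
P[2]: D(K, 0x15) = 0x34; 0x34 ⊕ 0x76 = 0x42.
P[3]: D(K, 0xE0) = 0x4B; 0x4B ⊕ 0x15 = 0x5E.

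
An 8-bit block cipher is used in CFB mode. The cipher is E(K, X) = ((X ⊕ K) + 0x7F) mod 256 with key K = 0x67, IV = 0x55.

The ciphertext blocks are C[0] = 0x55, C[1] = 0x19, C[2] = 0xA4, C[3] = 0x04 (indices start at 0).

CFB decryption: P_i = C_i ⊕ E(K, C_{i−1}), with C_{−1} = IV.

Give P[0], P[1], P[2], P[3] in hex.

P[0] = 0xE4, P[1] = 0xA8, P[2] = 0x59, P[3] = 0x46

P[0]: E(K, 0x55) = 0xB1; 0x55 ⊕ 0xB1 = 0xE4.
P[1]: E(K, 0x55) = 0xB1; 0x19 ⊕ 0xB1 = 0xA8.
P[2]: E(K, 0x19) = 0xFD; 0xA4 ⊕ 0xFD = 0x59.
P[3]: E(K, 0xA4) = 0x42; 0x04 ⊕ 0x42 = 0x46.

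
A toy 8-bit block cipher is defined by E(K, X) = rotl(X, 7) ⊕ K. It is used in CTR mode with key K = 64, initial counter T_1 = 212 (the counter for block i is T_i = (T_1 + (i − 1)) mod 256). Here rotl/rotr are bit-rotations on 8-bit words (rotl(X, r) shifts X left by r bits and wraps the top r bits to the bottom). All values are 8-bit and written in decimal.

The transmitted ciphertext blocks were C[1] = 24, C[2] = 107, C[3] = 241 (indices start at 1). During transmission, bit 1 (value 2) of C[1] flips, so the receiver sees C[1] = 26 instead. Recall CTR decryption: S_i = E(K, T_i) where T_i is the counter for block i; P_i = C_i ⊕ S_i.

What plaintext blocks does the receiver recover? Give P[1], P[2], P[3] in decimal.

Only C[1] changed, to 26. In CTR, a change in C_i flips the same bit in P_i only; the keystream is unaffected. Decrypting the received ciphertext:
P[1]: T = 212, S = E(K, T) = 42; 26 ⊕ 42 = 48.
P[2]: T = 213, S = E(K, T) = 170; 107 ⊕ 170 = 193.
P[3]: T = 214, S = E(K, T) = 43; 241 ⊕ 43 = 218.
Blocks that differ from the original plaintext: P[1].

P[1] = 48, P[2] = 193, P[3] = 218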